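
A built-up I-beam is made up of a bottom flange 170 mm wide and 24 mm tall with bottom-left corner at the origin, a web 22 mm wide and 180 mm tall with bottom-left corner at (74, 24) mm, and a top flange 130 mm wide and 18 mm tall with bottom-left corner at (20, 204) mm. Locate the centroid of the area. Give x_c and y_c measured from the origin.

x_c = 85.00 mm, y_c = 96.23 mm

bottom flange: A = 170 × 24 = 4080.00, centroid at (85.00, 12.00).
web: A = 22 × 180 = 3960.00, centroid at (85.00, 114.00).
top flange: A = 130 × 18 = 2340.00, centroid at (85.00, 213.00).
ΣA = 10380.00 mm²
ΣAx_c = (4080.00)(85.00) + (3960.00)(85.00) + (2340.00)(85.00) = 882300.00 mm³
ΣAy_c = (4080.00)(12.00) + (3960.00)(114.00) + (2340.00)(213.00) = 998820.00 mm³
x_c = 882300.00 / 10380.00 = 85.00 mm
y_c = 998820.00 / 10380.00 = 96.23 mm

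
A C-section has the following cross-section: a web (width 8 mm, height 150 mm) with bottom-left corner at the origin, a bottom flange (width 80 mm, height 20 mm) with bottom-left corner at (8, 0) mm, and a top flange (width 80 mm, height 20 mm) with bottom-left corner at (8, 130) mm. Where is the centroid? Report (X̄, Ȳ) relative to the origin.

Part | A | x̄ᵢ | ȳᵢ | A·x̄ᵢ | A·ȳᵢ
web | 1200.00 | 4.00 | 75.00 | 4800.00 | 90000.00
bottom flange | 1600.00 | 48.00 | 10.00 | 76800.00 | 16000.00
top flange | 1600.00 | 48.00 | 140.00 | 76800.00 | 224000.00
Σ | 4400.00 |  |  | 158400.00 | 330000.00
X̄ = 158400.00 / 4400.00 = 36.00 mm
Ȳ = 330000.00 / 4400.00 = 75.00 mm

X̄ = 36.00 mm, Ȳ = 75.00 mm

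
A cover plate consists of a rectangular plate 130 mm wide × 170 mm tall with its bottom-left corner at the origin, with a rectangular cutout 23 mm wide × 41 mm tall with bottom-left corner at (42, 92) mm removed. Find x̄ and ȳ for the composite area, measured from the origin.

plate: A = 130 × 170 = 22100.00, centroid at (65.00, 85.00).
hole: A = −(23 × 41) = -943.00, centroid at (53.50, 112.50).
ΣA = 21157.00 mm²
ΣAx̄ = (22100.00)(65.00) + (-943.00)(53.50) = 1386049.50 mm³
ΣAȳ = (22100.00)(85.00) + (-943.00)(112.50) = 1772412.50 mm³
x̄ = 1386049.50 / 21157.00 = 65.51 mm
ȳ = 1772412.50 / 21157.00 = 83.77 mm

x̄ = 65.51 mm, ȳ = 83.77 mm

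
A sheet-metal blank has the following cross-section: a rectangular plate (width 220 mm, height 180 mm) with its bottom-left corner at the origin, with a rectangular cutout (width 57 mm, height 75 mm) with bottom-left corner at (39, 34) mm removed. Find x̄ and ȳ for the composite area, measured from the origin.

plate: A = 220 × 180 = 39600.00, centroid at (110.00, 90.00).
hole: A = −(57 × 75) = -4275.00, centroid at (67.50, 71.50).
ΣA = 35325.00 mm², ΣAx̄ = 4067437.50 mm³, ΣAȳ = 3258337.50 mm³.
x̄ = 4067437.50/35325.00 = 115.14 mm; ȳ = 3258337.50/35325.00 = 92.24 mm.

x̄ = 115.14 mm, ȳ = 92.24 mm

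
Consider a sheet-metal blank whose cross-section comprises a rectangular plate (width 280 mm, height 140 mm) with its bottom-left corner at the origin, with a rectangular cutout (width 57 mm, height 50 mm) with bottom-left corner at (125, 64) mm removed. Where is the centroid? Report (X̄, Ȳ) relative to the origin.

X̄ = 138.94 mm, Ȳ = 68.51 mm

Part | A | x̄ᵢ | ȳᵢ | A·x̄ᵢ | A·ȳᵢ
plate | 39200.00 | 140.00 | 70.00 | 5488000.00 | 2744000.00
hole | -2850.00 | 153.50 | 89.00 | -437475.00 | -253650.00
Σ | 36350.00 |  |  | 5050525.00 | 2490350.00
X̄ = 5050525.00 / 36350.00 = 138.94 mm
Ȳ = 2490350.00 / 36350.00 = 68.51 mm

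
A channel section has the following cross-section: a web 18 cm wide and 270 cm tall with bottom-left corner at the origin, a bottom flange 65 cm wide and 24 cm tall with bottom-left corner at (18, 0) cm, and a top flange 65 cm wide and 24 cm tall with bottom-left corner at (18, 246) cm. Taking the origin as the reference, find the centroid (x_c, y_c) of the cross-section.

x_c = 25.23 cm, y_c = 135.00 cm

web: A = 18 × 270 = 4860.00, centroid at (9.00, 135.00).
bottom flange: A = 65 × 24 = 1560.00, centroid at (50.50, 12.00).
top flange: A = 65 × 24 = 1560.00, centroid at (50.50, 258.00).
ΣA = 7980.00 cm²
ΣAx_c = (4860.00)(9.00) + (1560.00)(50.50) + (1560.00)(50.50) = 201300.00 cm³
ΣAy_c = (4860.00)(135.00) + (1560.00)(12.00) + (1560.00)(258.00) = 1077300.00 cm³
x_c = 201300.00 / 7980.00 = 25.23 cm
y_c = 1077300.00 / 7980.00 = 135.00 cm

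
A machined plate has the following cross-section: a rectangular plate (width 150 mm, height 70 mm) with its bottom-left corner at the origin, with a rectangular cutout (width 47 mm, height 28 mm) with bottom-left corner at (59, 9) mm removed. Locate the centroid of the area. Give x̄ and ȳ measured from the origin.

x̄ = 73.93 mm, ȳ = 36.72 mm

Part | A | x̄ᵢ | ȳᵢ | A·x̄ᵢ | A·ȳᵢ
plate | 10500.00 | 75.00 | 35.00 | 787500.00 | 367500.00
hole | -1316.00 | 82.50 | 23.00 | -108570.00 | -30268.00
Σ | 9184.00 |  |  | 678930.00 | 337232.00
x̄ = 678930.00 / 9184.00 = 73.93 mm
ȳ = 337232.00 / 9184.00 = 36.72 mm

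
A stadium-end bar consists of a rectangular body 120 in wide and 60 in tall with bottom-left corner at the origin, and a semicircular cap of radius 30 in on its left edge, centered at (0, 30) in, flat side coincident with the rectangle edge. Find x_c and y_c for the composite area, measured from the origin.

rectangular body: A = 120 × 60 = 7200.00, centroid at (60.00, 30.00).
semicircular end: A = ½π·30² = 1413.72, centroid at (-12.73, 30.00).
ΣA = 8613.72 in², ΣAx_c = 414000.00 in³, ΣAy_c = 258411.50 in³.
x_c = 414000.00/8613.72 = 48.06 in; y_c = 258411.50/8613.72 = 30.00 in.

x_c = 48.06 in, y_c = 30.00 in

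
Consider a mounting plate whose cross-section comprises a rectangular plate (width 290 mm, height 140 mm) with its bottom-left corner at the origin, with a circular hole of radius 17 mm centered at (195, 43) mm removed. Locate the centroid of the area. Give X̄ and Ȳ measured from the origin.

plate: A = 290 × 140 = 40600.00, centroid at (145.00, 70.00).
hole: A = −π·17² = -907.92, centroid at (195.00, 43.00).
ΣA = 39692.08 mm²
ΣAX̄ = (40600.00)(145.00) + (-907.92)(195.00) = 5709955.55 mm³
ΣAȲ = (40600.00)(70.00) + (-907.92)(43.00) = 2802959.43 mm³
X̄ = 5709955.55 / 39692.08 = 143.86 mm
Ȳ = 2802959.43 / 39692.08 = 70.62 mm

X̄ = 143.86 mm, Ȳ = 70.62 mm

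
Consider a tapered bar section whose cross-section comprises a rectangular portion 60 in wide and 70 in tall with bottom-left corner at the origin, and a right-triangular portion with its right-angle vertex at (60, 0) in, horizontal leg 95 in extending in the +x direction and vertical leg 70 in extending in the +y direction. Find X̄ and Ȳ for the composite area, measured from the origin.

X̄ = 57.25 in, Ȳ = 29.84 in

Part | A | x̄ᵢ | ȳᵢ | A·x̄ᵢ | A·ȳᵢ
rectangular portion | 4200.00 | 30.00 | 35.00 | 126000.00 | 147000.00
triangular portion | 3325.00 | 91.67 | 23.33 | 304791.67 | 77583.33
Σ | 7525.00 |  |  | 430791.67 | 224583.33
X̄ = 430791.67 / 7525.00 = 57.25 in
Ȳ = 224583.33 / 7525.00 = 29.84 in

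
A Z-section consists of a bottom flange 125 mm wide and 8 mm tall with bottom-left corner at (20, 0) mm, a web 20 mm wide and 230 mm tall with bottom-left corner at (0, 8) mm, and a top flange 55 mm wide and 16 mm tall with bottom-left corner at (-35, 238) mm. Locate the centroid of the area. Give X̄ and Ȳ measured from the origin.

bottom flange: A = 125 × 8 = 1000.00, centroid at (82.50, 4.00).
web: A = 20 × 230 = 4600.00, centroid at (10.00, 123.00).
top flange: A = 55 × 16 = 880.00, centroid at (-7.50, 246.00).
ΣA = 6480.00 mm², ΣAX̄ = 121900.00 mm³, ΣAȲ = 786280.00 mm³.
X̄ = 121900.00/6480.00 = 18.81 mm; Ȳ = 786280.00/6480.00 = 121.34 mm.

X̄ = 18.81 mm, Ȳ = 121.34 mm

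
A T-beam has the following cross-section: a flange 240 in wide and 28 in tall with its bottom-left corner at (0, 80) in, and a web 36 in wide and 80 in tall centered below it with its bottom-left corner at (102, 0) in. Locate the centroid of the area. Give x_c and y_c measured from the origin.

x_c = 120.00 in, y_c = 77.80 in

web: A = 36 × 80 = 2880.00, centroid at (120.00, 40.00).
flange: A = 240 × 28 = 6720.00, centroid at (120.00, 94.00).
ΣA = 9600.00 in²
ΣAx_c = (2880.00)(120.00) + (6720.00)(120.00) = 1152000.00 in³
ΣAy_c = (2880.00)(40.00) + (6720.00)(94.00) = 746880.00 in³
x_c = 1152000.00 / 9600.00 = 120.00 in
y_c = 746880.00 / 9600.00 = 77.80 in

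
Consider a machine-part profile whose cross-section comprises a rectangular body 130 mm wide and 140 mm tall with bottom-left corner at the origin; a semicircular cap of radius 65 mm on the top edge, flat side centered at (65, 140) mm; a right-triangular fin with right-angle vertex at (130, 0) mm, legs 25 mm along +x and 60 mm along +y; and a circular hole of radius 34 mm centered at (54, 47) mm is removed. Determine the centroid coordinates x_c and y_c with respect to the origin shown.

x_c = 69.32 mm, y_c = 101.60 mm

rectangular body: A = 130 × 140 = 18200.00, centroid at (65.00, 70.00).
semicircular top: A = ½π·65² = 6636.61, centroid at (65.00, 167.59).
triangular fin: A = ½·25·60 = 750.00, centroid at (138.33, 20.00).
hole: A = −π·34² = -3631.68, centroid at (54.00, 47.00).
ΣA = 21954.93 mm²
ΣAx_c = (18200.00)(65.00) + (6636.61)(65.00) + (750.00)(138.33) + (-3631.68)(54.00) = 1522019.16 mm³
ΣAy_c = (18200.00)(70.00) + (6636.61)(167.59) + (750.00)(20.00) + (-3631.68)(47.00) = 2230520.35 mm³
x_c = 1522019.16 / 21954.93 = 69.32 mm
y_c = 2230520.35 / 21954.93 = 101.60 mm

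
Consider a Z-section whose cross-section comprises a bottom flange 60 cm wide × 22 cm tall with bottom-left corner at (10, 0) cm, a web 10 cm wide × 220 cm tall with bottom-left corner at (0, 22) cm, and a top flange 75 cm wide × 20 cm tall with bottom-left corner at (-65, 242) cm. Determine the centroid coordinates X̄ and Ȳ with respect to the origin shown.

bottom flange: A = 60 × 22 = 1320.00, centroid at (40.00, 11.00).
web: A = 10 × 220 = 2200.00, centroid at (5.00, 132.00).
top flange: A = 75 × 20 = 1500.00, centroid at (-27.50, 252.00).
ΣA = 5020.00 cm²
ΣAX̄ = (1320.00)(40.00) + (2200.00)(5.00) + (1500.00)(-27.50) = 22550.00 cm³
ΣAȲ = (1320.00)(11.00) + (2200.00)(132.00) + (1500.00)(252.00) = 682920.00 cm³
X̄ = 22550.00 / 5020.00 = 4.49 cm
Ȳ = 682920.00 / 5020.00 = 136.04 cm

X̄ = 4.49 cm, Ȳ = 136.04 cm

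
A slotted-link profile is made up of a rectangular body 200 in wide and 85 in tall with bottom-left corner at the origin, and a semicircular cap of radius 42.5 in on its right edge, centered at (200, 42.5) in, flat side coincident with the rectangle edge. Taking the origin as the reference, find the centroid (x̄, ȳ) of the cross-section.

x̄ = 116.88 in, ȳ = 42.50 in

Part | A | x̄ᵢ | ȳᵢ | A·x̄ᵢ | A·ȳᵢ
rectangular body | 17000.00 | 100.00 | 42.50 | 1700000.00 | 722500.00
semicircular end | 2837.25 | 218.04 | 42.50 | 618627.26 | 120583.16
Σ | 19837.25 |  |  | 2318627.26 | 843083.16
x̄ = 2318627.26 / 19837.25 = 116.88 in
ȳ = 843083.16 / 19837.25 = 42.50 in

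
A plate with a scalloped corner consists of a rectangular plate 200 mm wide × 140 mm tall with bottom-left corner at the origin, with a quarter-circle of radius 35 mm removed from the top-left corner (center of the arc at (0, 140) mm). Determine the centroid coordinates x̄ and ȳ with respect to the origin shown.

plate: A = 200 × 140 = 28000.00, centroid at (100.00, 70.00).
removed quarter-circle: A = −¼π·35² = -962.11, centroid at (14.85, 125.15).
ΣA = 27037.89 mm²
ΣAx̄ = (28000.00)(100.00) + (-962.11)(14.85) = 2785708.33 mm³
ΣAȳ = (28000.00)(70.00) + (-962.11)(125.15) = 1839595.88 mm³
x̄ = 2785708.33 / 27037.89 = 103.03 mm
ȳ = 1839595.88 / 27037.89 = 68.04 mm

x̄ = 103.03 mm, ȳ = 68.04 mm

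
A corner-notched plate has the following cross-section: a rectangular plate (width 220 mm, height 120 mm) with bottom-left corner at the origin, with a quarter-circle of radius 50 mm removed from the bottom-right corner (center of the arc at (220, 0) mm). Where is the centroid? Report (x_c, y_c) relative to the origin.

x_c = 102.87 mm, y_c = 63.12 mm

plate: A = 220 × 120 = 26400.00, centroid at (110.00, 60.00).
removed quarter-circle: A = −¼π·50² = -1963.50, centroid at (198.78, 21.22).
ΣA = 24436.50 mm²
ΣAx_c = (26400.00)(110.00) + (-1963.50)(198.78) = 2513697.68 mm³
ΣAy_c = (26400.00)(60.00) + (-1963.50)(21.22) = 1542333.33 mm³
x_c = 2513697.68 / 24436.50 = 102.87 mm
y_c = 1542333.33 / 24436.50 = 63.12 mm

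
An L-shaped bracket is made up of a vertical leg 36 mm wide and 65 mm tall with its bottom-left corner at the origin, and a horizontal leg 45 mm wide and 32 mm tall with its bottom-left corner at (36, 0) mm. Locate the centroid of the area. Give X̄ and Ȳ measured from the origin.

vertical leg: A = 36 × 65 = 2340.00, centroid at (18.00, 32.50).
horizontal leg: A = 45 × 32 = 1440.00, centroid at (58.50, 16.00).
ΣA = 3780.00 mm²
ΣAX̄ = (2340.00)(18.00) + (1440.00)(58.50) = 126360.00 mm³
ΣAȲ = (2340.00)(32.50) + (1440.00)(16.00) = 99090.00 mm³
X̄ = 126360.00 / 3780.00 = 33.43 mm
Ȳ = 99090.00 / 3780.00 = 26.21 mm

X̄ = 33.43 mm, Ȳ = 26.21 mm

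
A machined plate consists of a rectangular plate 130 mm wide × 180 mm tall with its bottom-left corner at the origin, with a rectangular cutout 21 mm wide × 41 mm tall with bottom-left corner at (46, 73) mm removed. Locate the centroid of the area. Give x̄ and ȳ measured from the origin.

plate: A = 130 × 180 = 23400.00, centroid at (65.00, 90.00).
hole: A = −(21 × 41) = -861.00, centroid at (56.50, 93.50).
ΣA = 22539.00 mm²
ΣAx̄ = (23400.00)(65.00) + (-861.00)(56.50) = 1472353.50 mm³
ΣAȳ = (23400.00)(90.00) + (-861.00)(93.50) = 2025496.50 mm³
x̄ = 1472353.50 / 22539.00 = 65.32 mm
ȳ = 2025496.50 / 22539.00 = 89.87 mm

x̄ = 65.32 mm, ȳ = 89.87 mm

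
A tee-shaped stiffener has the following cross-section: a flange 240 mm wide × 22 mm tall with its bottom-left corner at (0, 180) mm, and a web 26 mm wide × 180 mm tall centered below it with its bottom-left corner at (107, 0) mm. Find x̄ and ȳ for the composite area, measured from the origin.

x̄ = 120.00 mm, ȳ = 143.54 mm

Part | A | x̄ᵢ | ȳᵢ | A·x̄ᵢ | A·ȳᵢ
web | 4680.00 | 120.00 | 90.00 | 561600.00 | 421200.00
flange | 5280.00 | 120.00 | 191.00 | 633600.00 | 1008480.00
Σ | 9960.00 |  |  | 1195200.00 | 1429680.00
x̄ = 1195200.00 / 9960.00 = 120.00 mm
ȳ = 1429680.00 / 9960.00 = 143.54 mm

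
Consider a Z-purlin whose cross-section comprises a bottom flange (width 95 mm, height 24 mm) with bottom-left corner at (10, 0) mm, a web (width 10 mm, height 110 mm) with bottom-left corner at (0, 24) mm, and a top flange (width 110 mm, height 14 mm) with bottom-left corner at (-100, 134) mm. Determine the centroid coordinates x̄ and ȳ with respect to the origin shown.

bottom flange: A = 95 × 24 = 2280.00, centroid at (57.50, 12.00).
web: A = 10 × 110 = 1100.00, centroid at (5.00, 79.00).
top flange: A = 110 × 14 = 1540.00, centroid at (-45.00, 141.00).
ΣA = 4920.00 mm², ΣAx̄ = 67300.00 mm³, ΣAȳ = 331400.00 mm³.
x̄ = 67300.00/4920.00 = 13.68 mm; ȳ = 331400.00/4920.00 = 67.36 mm.

x̄ = 13.68 mm, ȳ = 67.36 mm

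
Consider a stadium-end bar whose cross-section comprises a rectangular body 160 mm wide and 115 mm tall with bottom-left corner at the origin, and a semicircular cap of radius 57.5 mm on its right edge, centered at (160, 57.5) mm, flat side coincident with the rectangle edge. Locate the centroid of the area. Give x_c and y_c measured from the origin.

rectangular body: A = 160 × 115 = 18400.00, centroid at (80.00, 57.50).
semicircular end: A = ½π·57.5² = 5193.45, centroid at (184.40, 57.50).
ΣA = 23593.45 mm², ΣAx_c = 2429690.84 mm³, ΣAy_c = 1356623.11 mm³.
x_c = 2429690.84/23593.45 = 102.98 mm; y_c = 1356623.11/23593.45 = 57.50 mm.

x_c = 102.98 mm, y_c = 57.50 mm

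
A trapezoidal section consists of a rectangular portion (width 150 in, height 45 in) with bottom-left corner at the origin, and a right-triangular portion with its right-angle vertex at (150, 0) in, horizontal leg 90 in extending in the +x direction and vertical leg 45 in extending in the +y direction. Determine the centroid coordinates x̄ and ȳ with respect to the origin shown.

x̄ = 99.23 in, ȳ = 20.77 in

rectangular portion: A = 150 × 45 = 6750.00, centroid at (75.00, 22.50).
triangular portion: A = ½·90·45 = 2025.00, centroid at (180.00, 15.00).
ΣA = 8775.00 in², ΣAx̄ = 870750.00 in³, ΣAȳ = 182250.00 in³.
x̄ = 870750.00/8775.00 = 99.23 in; ȳ = 182250.00/8775.00 = 20.77 in.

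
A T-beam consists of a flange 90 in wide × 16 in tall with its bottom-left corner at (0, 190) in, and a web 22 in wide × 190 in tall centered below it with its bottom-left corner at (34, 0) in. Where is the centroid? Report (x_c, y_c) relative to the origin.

web: A = 22 × 190 = 4180.00, centroid at (45.00, 95.00).
flange: A = 90 × 16 = 1440.00, centroid at (45.00, 198.00).
ΣA = 5620.00 in², ΣAx_c = 252900.00 in³, ΣAy_c = 682220.00 in³.
x_c = 252900.00/5620.00 = 45.00 in; y_c = 682220.00/5620.00 = 121.39 in.

x_c = 45.00 in, y_c = 121.39 in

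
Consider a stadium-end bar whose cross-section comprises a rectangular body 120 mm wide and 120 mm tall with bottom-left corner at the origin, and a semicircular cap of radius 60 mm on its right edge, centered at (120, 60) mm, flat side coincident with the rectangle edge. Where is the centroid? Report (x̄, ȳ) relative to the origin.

Part | A | x̄ᵢ | ȳᵢ | A·x̄ᵢ | A·ȳᵢ
rectangular body | 14400.00 | 60.00 | 60.00 | 864000.00 | 864000.00
semicircular end | 5654.87 | 145.46 | 60.00 | 822584.01 | 339292.01
Σ | 20054.87 |  |  | 1686584.01 | 1203292.01
x̄ = 1686584.01 / 20054.87 = 84.10 mm
ȳ = 1203292.01 / 20054.87 = 60.00 mm

x̄ = 84.10 mm, ȳ = 60.00 mm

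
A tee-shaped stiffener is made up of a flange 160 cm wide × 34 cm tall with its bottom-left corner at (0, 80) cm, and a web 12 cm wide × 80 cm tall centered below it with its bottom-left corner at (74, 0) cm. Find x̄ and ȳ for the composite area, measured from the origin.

x̄ = 80.00 cm, ȳ = 88.45 cm

web: A = 12 × 80 = 960.00, centroid at (80.00, 40.00).
flange: A = 160 × 34 = 5440.00, centroid at (80.00, 97.00).
ΣA = 6400.00 cm²
ΣAx̄ = (960.00)(80.00) + (5440.00)(80.00) = 512000.00 cm³
ΣAȳ = (960.00)(40.00) + (5440.00)(97.00) = 566080.00 cm³
x̄ = 512000.00 / 6400.00 = 80.00 cm
ȳ = 566080.00 / 6400.00 = 88.45 cm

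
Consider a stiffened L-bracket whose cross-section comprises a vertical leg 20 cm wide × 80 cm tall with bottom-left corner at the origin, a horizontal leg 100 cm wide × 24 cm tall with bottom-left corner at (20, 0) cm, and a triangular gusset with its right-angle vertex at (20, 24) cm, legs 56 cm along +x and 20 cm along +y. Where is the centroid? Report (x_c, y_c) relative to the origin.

x_c = 45.10 cm, y_c = 24.12 cm

Part | A | x̄ᵢ | ȳᵢ | A·x̄ᵢ | A·ȳᵢ
vertical leg | 1600.00 | 10.00 | 40.00 | 16000.00 | 64000.00
horizontal leg | 2400.00 | 70.00 | 12.00 | 168000.00 | 28800.00
gusset | 560.00 | 38.67 | 30.67 | 21653.33 | 17173.33
Σ | 4560.00 |  |  | 205653.33 | 109973.33
x_c = 205653.33 / 4560.00 = 45.10 cm
y_c = 109973.33 / 4560.00 = 24.12 cm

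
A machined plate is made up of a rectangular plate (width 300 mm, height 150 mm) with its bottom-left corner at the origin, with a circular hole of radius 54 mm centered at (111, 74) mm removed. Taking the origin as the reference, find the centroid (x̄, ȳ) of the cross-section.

x̄ = 159.97 mm, ȳ = 75.26 mm

plate: A = 300 × 150 = 45000.00, centroid at (150.00, 75.00).
hole: A = −π·54² = -9160.88, centroid at (111.00, 74.00).
ΣA = 35839.12 mm², ΣAx̄ = 5733141.86 mm³, ΣAȳ = 2697094.57 mm³.
x̄ = 5733141.86/35839.12 = 159.97 mm; ȳ = 2697094.57/35839.12 = 75.26 mm.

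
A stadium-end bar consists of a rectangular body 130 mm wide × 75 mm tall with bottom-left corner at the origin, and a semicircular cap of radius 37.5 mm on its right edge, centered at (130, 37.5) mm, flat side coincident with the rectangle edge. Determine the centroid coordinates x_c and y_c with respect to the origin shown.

Part | A | x̄ᵢ | ȳᵢ | A·x̄ᵢ | A·ȳᵢ
rectangular body | 9750.00 | 65.00 | 37.50 | 633750.00 | 365625.00
semicircular end | 2208.93 | 145.92 | 37.50 | 322317.45 | 82834.96
Σ | 11958.93 |  |  | 956067.45 | 448459.96
x_c = 956067.45 / 11958.93 = 79.95 mm
y_c = 448459.96 / 11958.93 = 37.50 mm

x_c = 79.95 mm, y_c = 37.50 mm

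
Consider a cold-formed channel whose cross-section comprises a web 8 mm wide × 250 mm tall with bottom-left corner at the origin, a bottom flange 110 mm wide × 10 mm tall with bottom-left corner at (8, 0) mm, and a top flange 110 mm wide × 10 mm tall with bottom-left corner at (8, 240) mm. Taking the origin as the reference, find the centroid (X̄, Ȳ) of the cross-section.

Part | A | x̄ᵢ | ȳᵢ | A·x̄ᵢ | A·ȳᵢ
web | 2000.00 | 4.00 | 125.00 | 8000.00 | 250000.00
bottom flange | 1100.00 | 63.00 | 5.00 | 69300.00 | 5500.00
top flange | 1100.00 | 63.00 | 245.00 | 69300.00 | 269500.00
Σ | 4200.00 |  |  | 146600.00 | 525000.00
X̄ = 146600.00 / 4200.00 = 34.90 mm
Ȳ = 525000.00 / 4200.00 = 125.00 mm

X̄ = 34.90 mm, Ȳ = 125.00 mm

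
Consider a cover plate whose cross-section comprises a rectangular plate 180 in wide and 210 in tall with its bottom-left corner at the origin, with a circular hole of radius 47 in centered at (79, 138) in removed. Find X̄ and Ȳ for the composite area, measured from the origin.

X̄ = 92.47 in, Ȳ = 97.58 in

plate: A = 180 × 210 = 37800.00, centroid at (90.00, 105.00).
hole: A = −π·47² = -6939.78, centroid at (79.00, 138.00).
ΣA = 30860.22 in²
ΣAX̄ = (37800.00)(90.00) + (-6939.78)(79.00) = 2853757.52 in³
ΣAȲ = (37800.00)(105.00) + (-6939.78)(138.00) = 3011310.61 in³
X̄ = 2853757.52 / 30860.22 = 92.47 in
Ȳ = 3011310.61 / 30860.22 = 97.58 in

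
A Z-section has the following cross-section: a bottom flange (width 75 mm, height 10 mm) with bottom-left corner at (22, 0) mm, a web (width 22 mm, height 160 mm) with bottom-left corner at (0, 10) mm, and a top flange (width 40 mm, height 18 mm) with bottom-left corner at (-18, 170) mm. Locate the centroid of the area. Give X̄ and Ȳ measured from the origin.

X̄ = 16.99 mm, Ȳ = 90.07 mm

Part | A | x̄ᵢ | ȳᵢ | A·x̄ᵢ | A·ȳᵢ
bottom flange | 750.00 | 59.50 | 5.00 | 44625.00 | 3750.00
web | 3520.00 | 11.00 | 90.00 | 38720.00 | 316800.00
top flange | 720.00 | 2.00 | 179.00 | 1440.00 | 128880.00
Σ | 4990.00 |  |  | 84785.00 | 449430.00
X̄ = 84785.00 / 4990.00 = 16.99 mm
Ȳ = 449430.00 / 4990.00 = 90.07 mm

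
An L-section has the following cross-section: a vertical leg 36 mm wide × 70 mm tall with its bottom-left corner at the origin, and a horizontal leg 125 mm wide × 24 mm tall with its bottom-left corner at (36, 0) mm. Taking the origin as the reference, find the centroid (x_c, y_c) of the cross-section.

vertical leg: A = 36 × 70 = 2520.00, centroid at (18.00, 35.00).
horizontal leg: A = 125 × 24 = 3000.00, centroid at (98.50, 12.00).
ΣA = 5520.00 mm²
ΣAx_c = (2520.00)(18.00) + (3000.00)(98.50) = 340860.00 mm³
ΣAy_c = (2520.00)(35.00) + (3000.00)(12.00) = 124200.00 mm³
x_c = 340860.00 / 5520.00 = 61.75 mm
y_c = 124200.00 / 5520.00 = 22.50 mm

x_c = 61.75 mm, y_c = 22.50 mm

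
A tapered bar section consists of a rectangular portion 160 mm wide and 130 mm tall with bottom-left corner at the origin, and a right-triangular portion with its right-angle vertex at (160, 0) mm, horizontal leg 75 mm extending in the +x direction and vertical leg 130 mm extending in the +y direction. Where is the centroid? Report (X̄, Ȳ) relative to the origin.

X̄ = 99.94 mm, Ȳ = 60.89 mm

rectangular portion: A = 160 × 130 = 20800.00, centroid at (80.00, 65.00).
triangular portion: A = ½·75·130 = 4875.00, centroid at (185.00, 43.33).
ΣA = 25675.00 mm²
ΣAX̄ = (20800.00)(80.00) + (4875.00)(185.00) = 2565875.00 mm³
ΣAȲ = (20800.00)(65.00) + (4875.00)(43.33) = 1563250.00 mm³
X̄ = 2565875.00 / 25675.00 = 99.94 mm
Ȳ = 1563250.00 / 25675.00 = 60.89 mm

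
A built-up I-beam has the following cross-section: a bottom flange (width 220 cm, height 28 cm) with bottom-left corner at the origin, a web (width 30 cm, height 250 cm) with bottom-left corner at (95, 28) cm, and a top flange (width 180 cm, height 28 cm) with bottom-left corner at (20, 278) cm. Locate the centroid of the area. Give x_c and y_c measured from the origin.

x_c = 110.00 cm, y_c = 144.67 cm

bottom flange: A = 220 × 28 = 6160.00, centroid at (110.00, 14.00).
web: A = 30 × 250 = 7500.00, centroid at (110.00, 153.00).
top flange: A = 180 × 28 = 5040.00, centroid at (110.00, 292.00).
ΣA = 18700.00 cm², ΣAx_c = 2057000.00 cm³, ΣAy_c = 2705420.00 cm³.
x_c = 2057000.00/18700.00 = 110.00 cm; y_c = 2705420.00/18700.00 = 144.67 cm.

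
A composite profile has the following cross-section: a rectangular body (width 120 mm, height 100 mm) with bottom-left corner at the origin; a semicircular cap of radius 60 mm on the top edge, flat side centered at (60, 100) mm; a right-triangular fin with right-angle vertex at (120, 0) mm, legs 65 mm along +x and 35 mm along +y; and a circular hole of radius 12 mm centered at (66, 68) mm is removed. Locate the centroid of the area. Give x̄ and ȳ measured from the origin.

x̄ = 64.92 mm, ȳ = 70.45 mm

Part | A | x̄ᵢ | ȳᵢ | A·x̄ᵢ | A·ȳᵢ
rectangular body | 12000.00 | 60.00 | 50.00 | 720000.00 | 600000.00
semicircular top | 5654.87 | 60.00 | 125.46 | 339292.01 | 709486.68
triangular fin | 1137.50 | 141.67 | 11.67 | 161145.83 | 13270.83
hole | -452.39 | 66.00 | 68.00 | -29857.70 | -30762.48
Σ | 18339.98 |  |  | 1190580.14 | 1291995.04
x̄ = 1190580.14 / 18339.98 = 64.92 mm
ȳ = 1291995.04 / 18339.98 = 70.45 mm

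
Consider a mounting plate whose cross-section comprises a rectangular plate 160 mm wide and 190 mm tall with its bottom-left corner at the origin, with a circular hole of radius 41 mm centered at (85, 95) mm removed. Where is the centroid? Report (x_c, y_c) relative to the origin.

x_c = 78.95 mm, y_c = 95.00 mm

plate: A = 160 × 190 = 30400.00, centroid at (80.00, 95.00).
hole: A = −π·41² = -5281.02, centroid at (85.00, 95.00).
ΣA = 25118.98 mm², ΣAx_c = 1983113.53 mm³, ΣAy_c = 2386303.36 mm³.
x_c = 1983113.53/25118.98 = 78.95 mm; y_c = 2386303.36/25118.98 = 95.00 mm.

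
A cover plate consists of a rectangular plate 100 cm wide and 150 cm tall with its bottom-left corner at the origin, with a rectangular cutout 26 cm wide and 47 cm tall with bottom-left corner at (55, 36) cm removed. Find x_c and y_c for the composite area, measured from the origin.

x_c = 48.40 cm, y_c = 76.37 cm

Part | A | x̄ᵢ | ȳᵢ | A·x̄ᵢ | A·ȳᵢ
plate | 15000.00 | 50.00 | 75.00 | 750000.00 | 1125000.00
hole | -1222.00 | 68.00 | 59.50 | -83096.00 | -72709.00
Σ | 13778.00 |  |  | 666904.00 | 1052291.00
x_c = 666904.00 / 13778.00 = 48.40 cm
y_c = 1052291.00 / 13778.00 = 76.37 cm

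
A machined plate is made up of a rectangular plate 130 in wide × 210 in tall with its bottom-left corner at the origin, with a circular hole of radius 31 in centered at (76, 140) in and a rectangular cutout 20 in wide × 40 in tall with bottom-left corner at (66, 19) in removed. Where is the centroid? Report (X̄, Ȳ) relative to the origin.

X̄ = 63.21 in, Ȳ = 102.75 in

plate: A = 130 × 210 = 27300.00, centroid at (65.00, 105.00).
hole 1: A = −π·31² = -3019.07, centroid at (76.00, 140.00).
hole 2: A = −(20 × 40) = -800.00, centroid at (76.00, 39.00).
ΣA = 23480.93 in²
ΣAX̄ = (27300.00)(65.00) + (-3019.07)(76.00) + (-800.00)(76.00) = 1484250.64 in³
ΣAȲ = (27300.00)(105.00) + (-3019.07)(140.00) + (-800.00)(39.00) = 2412630.12 in³
X̄ = 1484250.64 / 23480.93 = 63.21 in
Ȳ = 2412630.12 / 23480.93 = 102.75 in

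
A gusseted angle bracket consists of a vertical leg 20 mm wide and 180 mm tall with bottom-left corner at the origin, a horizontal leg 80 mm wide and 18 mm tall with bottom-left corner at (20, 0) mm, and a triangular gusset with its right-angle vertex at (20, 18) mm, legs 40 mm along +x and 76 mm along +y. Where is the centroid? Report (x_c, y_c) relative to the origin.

x_c = 26.38 mm, y_c = 61.41 mm

Part | A | x̄ᵢ | ȳᵢ | A·x̄ᵢ | A·ȳᵢ
vertical leg | 3600.00 | 10.00 | 90.00 | 36000.00 | 324000.00
horizontal leg | 1440.00 | 60.00 | 9.00 | 86400.00 | 12960.00
gusset | 1520.00 | 33.33 | 43.33 | 50666.67 | 65866.67
Σ | 6560.00 |  |  | 173066.67 | 402826.67
x_c = 173066.67 / 6560.00 = 26.38 mm
y_c = 402826.67 / 6560.00 = 61.41 mm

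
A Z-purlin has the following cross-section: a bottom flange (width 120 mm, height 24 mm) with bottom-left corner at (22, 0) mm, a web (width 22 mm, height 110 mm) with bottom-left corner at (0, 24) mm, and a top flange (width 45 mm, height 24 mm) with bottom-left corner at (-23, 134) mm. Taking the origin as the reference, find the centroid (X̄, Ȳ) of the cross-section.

X̄ = 41.10 mm, Ȳ = 60.10 mm

Part | A | x̄ᵢ | ȳᵢ | A·x̄ᵢ | A·ȳᵢ
bottom flange | 2880.00 | 82.00 | 12.00 | 236160.00 | 34560.00
web | 2420.00 | 11.00 | 79.00 | 26620.00 | 191180.00
top flange | 1080.00 | -0.50 | 146.00 | -540.00 | 157680.00
Σ | 6380.00 |  |  | 262240.00 | 383420.00
X̄ = 262240.00 / 6380.00 = 41.10 mm
Ȳ = 383420.00 / 6380.00 = 60.10 mm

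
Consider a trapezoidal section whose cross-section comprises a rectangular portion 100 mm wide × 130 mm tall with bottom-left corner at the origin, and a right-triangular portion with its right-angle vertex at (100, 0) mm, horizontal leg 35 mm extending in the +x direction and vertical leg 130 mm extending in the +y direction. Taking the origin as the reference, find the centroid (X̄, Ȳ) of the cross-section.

X̄ = 59.18 mm, Ȳ = 61.77 mm

rectangular portion: A = 100 × 130 = 13000.00, centroid at (50.00, 65.00).
triangular portion: A = ½·35·130 = 2275.00, centroid at (111.67, 43.33).
ΣA = 15275.00 mm²
ΣAX̄ = (13000.00)(50.00) + (2275.00)(111.67) = 904041.67 mm³
ΣAȲ = (13000.00)(65.00) + (2275.00)(43.33) = 943583.33 mm³
X̄ = 904041.67 / 15275.00 = 59.18 mm
Ȳ = 943583.33 / 15275.00 = 61.77 mm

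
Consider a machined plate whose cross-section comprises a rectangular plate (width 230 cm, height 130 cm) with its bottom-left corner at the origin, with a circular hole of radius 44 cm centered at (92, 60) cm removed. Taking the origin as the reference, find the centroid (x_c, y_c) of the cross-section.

Part | A | x̄ᵢ | ȳᵢ | A·x̄ᵢ | A·ȳᵢ
plate | 29900.00 | 115.00 | 65.00 | 3438500.00 | 1943500.00
hole | -6082.12 | 92.00 | 60.00 | -559555.35 | -364927.40
Σ | 23817.88 |  |  | 2878944.65 | 1578572.60
x_c = 2878944.65 / 23817.88 = 120.87 cm
y_c = 1578572.60 / 23817.88 = 66.28 cm

x_c = 120.87 cm, y_c = 66.28 cm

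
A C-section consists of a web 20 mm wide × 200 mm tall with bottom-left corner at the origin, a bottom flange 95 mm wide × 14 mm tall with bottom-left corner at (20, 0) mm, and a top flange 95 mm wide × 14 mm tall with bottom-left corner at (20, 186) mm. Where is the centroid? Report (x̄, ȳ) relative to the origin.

x̄ = 32.97 mm, ȳ = 100.00 mm

web: A = 20 × 200 = 4000.00, centroid at (10.00, 100.00).
bottom flange: A = 95 × 14 = 1330.00, centroid at (67.50, 7.00).
top flange: A = 95 × 14 = 1330.00, centroid at (67.50, 193.00).
ΣA = 6660.00 mm², ΣAx̄ = 219550.00 mm³, ΣAȳ = 666000.00 mm³.
x̄ = 219550.00/6660.00 = 32.97 mm; ȳ = 666000.00/6660.00 = 100.00 mm.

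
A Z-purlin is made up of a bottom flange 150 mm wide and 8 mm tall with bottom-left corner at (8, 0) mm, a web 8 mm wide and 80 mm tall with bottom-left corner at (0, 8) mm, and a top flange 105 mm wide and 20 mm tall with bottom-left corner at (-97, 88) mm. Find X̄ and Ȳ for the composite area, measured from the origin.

bottom flange: A = 150 × 8 = 1200.00, centroid at (83.00, 4.00).
web: A = 8 × 80 = 640.00, centroid at (4.00, 48.00).
top flange: A = 105 × 20 = 2100.00, centroid at (-44.50, 98.00).
ΣA = 3940.00 mm², ΣAX̄ = 8710.00 mm³, ΣAȲ = 241320.00 mm³.
X̄ = 8710.00/3940.00 = 2.21 mm; Ȳ = 241320.00/3940.00 = 61.25 mm.

X̄ = 2.21 mm, Ȳ = 61.25 mm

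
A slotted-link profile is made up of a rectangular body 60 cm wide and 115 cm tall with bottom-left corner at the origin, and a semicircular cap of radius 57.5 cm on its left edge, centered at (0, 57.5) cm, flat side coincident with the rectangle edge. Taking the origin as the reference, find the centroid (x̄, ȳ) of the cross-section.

x̄ = 6.64 cm, ȳ = 57.50 cm

rectangular body: A = 60 × 115 = 6900.00, centroid at (30.00, 57.50).
semicircular end: A = ½π·57.5² = 5193.45, centroid at (-24.40, 57.50).
ΣA = 12093.45 cm², ΣAx̄ = 80260.42 cm³, ΣAȳ = 695373.11 cm³.
x̄ = 80260.42/12093.45 = 6.64 cm; ȳ = 695373.11/12093.45 = 57.50 cm.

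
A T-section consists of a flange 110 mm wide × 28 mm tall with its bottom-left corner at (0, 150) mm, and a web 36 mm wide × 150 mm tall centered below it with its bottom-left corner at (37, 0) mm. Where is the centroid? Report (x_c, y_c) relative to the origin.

Part | A | x̄ᵢ | ȳᵢ | A·x̄ᵢ | A·ȳᵢ
web | 5400.00 | 55.00 | 75.00 | 297000.00 | 405000.00
flange | 3080.00 | 55.00 | 164.00 | 169400.00 | 505120.00
Σ | 8480.00 |  |  | 466400.00 | 910120.00
x_c = 466400.00 / 8480.00 = 55.00 mm
y_c = 910120.00 / 8480.00 = 107.33 mm

x_c = 55.00 mm, y_c = 107.33 mm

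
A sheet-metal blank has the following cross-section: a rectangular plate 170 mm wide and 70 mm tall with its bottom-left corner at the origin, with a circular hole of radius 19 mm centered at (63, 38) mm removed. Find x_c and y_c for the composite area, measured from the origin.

plate: A = 170 × 70 = 11900.00, centroid at (85.00, 35.00).
hole: A = −π·19² = -1134.11, centroid at (63.00, 38.00).
ΣA = 10765.89 mm²
ΣAx_c = (11900.00)(85.00) + (-1134.11)(63.00) = 940050.76 mm³
ΣAy_c = (11900.00)(35.00) + (-1134.11)(38.00) = 373403.63 mm³
x_c = 940050.76 / 10765.89 = 87.32 mm
y_c = 373403.63 / 10765.89 = 34.68 mm

x_c = 87.32 mm, y_c = 34.68 mm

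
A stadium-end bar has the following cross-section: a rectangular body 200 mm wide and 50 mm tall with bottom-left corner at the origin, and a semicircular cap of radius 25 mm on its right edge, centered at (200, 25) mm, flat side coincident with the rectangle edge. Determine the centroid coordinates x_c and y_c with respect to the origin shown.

Part | A | x̄ᵢ | ȳᵢ | A·x̄ᵢ | A·ȳᵢ
rectangular body | 10000.00 | 100.00 | 25.00 | 1000000.00 | 250000.00
semicircular end | 981.75 | 210.61 | 25.00 | 206766.21 | 24543.69
Σ | 10981.75 |  |  | 1206766.21 | 274543.69
x_c = 1206766.21 / 10981.75 = 109.89 mm
y_c = 274543.69 / 10981.75 = 25.00 mm

x_c = 109.89 mm, y_c = 25.00 mm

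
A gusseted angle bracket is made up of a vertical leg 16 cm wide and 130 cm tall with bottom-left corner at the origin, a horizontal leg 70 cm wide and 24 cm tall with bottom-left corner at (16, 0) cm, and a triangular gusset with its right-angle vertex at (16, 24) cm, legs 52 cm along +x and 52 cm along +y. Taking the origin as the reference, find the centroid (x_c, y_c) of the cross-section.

vertical leg: A = 16 × 130 = 2080.00, centroid at (8.00, 65.00).
horizontal leg: A = 70 × 24 = 1680.00, centroid at (51.00, 12.00).
gusset: A = ½·52·52 = 1352.00, centroid at (33.33, 41.33).
ΣA = 5112.00 cm²
ΣAx_c = (2080.00)(8.00) + (1680.00)(51.00) + (1352.00)(33.33) = 147386.67 cm³
ΣAy_c = (2080.00)(65.00) + (1680.00)(12.00) + (1352.00)(41.33) = 211242.67 cm³
x_c = 147386.67 / 5112.00 = 28.83 cm
y_c = 211242.67 / 5112.00 = 41.32 cm

x_c = 28.83 cm, y_c = 41.32 cm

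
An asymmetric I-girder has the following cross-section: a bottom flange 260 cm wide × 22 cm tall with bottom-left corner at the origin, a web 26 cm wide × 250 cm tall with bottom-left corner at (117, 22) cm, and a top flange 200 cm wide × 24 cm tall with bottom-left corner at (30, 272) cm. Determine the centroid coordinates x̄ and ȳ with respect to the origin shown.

bottom flange: A = 260 × 22 = 5720.00, centroid at (130.00, 11.00).
web: A = 26 × 250 = 6500.00, centroid at (130.00, 147.00).
top flange: A = 200 × 24 = 4800.00, centroid at (130.00, 284.00).
ΣA = 17020.00 cm², ΣAx̄ = 2212600.00 cm³, ΣAȳ = 2381620.00 cm³.
x̄ = 2212600.00/17020.00 = 130.00 cm; ȳ = 2381620.00/17020.00 = 139.93 cm.

x̄ = 130.00 cm, ȳ = 139.93 cm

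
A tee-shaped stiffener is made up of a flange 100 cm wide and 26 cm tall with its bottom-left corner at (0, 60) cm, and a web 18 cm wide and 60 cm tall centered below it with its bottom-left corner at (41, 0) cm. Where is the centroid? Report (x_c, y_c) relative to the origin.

x_c = 50.00 cm, y_c = 60.38 cm

web: A = 18 × 60 = 1080.00, centroid at (50.00, 30.00).
flange: A = 100 × 26 = 2600.00, centroid at (50.00, 73.00).
ΣA = 3680.00 cm²
ΣAx_c = (1080.00)(50.00) + (2600.00)(50.00) = 184000.00 cm³
ΣAy_c = (1080.00)(30.00) + (2600.00)(73.00) = 222200.00 cm³
x_c = 184000.00 / 3680.00 = 50.00 cm
y_c = 222200.00 / 3680.00 = 60.38 cm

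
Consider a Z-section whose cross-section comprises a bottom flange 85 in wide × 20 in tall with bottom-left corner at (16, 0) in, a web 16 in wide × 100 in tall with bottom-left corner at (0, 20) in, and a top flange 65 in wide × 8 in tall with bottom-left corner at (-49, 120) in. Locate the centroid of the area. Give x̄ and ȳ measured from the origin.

x̄ = 27.14 in, ȳ = 50.65 in

bottom flange: A = 85 × 20 = 1700.00, centroid at (58.50, 10.00).
web: A = 16 × 100 = 1600.00, centroid at (8.00, 70.00).
top flange: A = 65 × 8 = 520.00, centroid at (-16.50, 124.00).
ΣA = 3820.00 in²
ΣAx̄ = (1700.00)(58.50) + (1600.00)(8.00) + (520.00)(-16.50) = 103670.00 in³
ΣAȳ = (1700.00)(10.00) + (1600.00)(70.00) + (520.00)(124.00) = 193480.00 in³
x̄ = 103670.00 / 3820.00 = 27.14 in
ȳ = 193480.00 / 3820.00 = 50.65 in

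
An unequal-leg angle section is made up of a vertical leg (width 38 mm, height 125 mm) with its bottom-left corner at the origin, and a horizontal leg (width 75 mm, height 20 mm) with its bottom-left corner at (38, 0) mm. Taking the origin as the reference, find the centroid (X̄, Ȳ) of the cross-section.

Part | A | x̄ᵢ | ȳᵢ | A·x̄ᵢ | A·ȳᵢ
vertical leg | 4750.00 | 19.00 | 62.50 | 90250.00 | 296875.00
horizontal leg | 1500.00 | 75.50 | 10.00 | 113250.00 | 15000.00
Σ | 6250.00 |  |  | 203500.00 | 311875.00
X̄ = 203500.00 / 6250.00 = 32.56 mm
Ȳ = 311875.00 / 6250.00 = 49.90 mm

X̄ = 32.56 mm, Ȳ = 49.90 mm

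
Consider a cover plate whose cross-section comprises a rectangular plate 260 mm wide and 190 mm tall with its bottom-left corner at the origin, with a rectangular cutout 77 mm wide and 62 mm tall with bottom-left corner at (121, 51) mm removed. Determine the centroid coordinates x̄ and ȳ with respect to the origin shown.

Part | A | x̄ᵢ | ȳᵢ | A·x̄ᵢ | A·ȳᵢ
plate | 49400.00 | 130.00 | 95.00 | 6422000.00 | 4693000.00
hole | -4774.00 | 159.50 | 82.00 | -761453.00 | -391468.00
Σ | 44626.00 |  |  | 5660547.00 | 4301532.00
x̄ = 5660547.00 / 44626.00 = 126.84 mm
ȳ = 4301532.00 / 44626.00 = 96.39 mm

x̄ = 126.84 mm, ȳ = 96.39 mm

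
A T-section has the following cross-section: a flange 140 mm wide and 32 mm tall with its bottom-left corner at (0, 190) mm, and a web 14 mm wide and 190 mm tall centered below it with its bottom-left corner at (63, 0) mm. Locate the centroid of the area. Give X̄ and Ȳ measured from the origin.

X̄ = 70.00 mm, Ȳ = 164.65 mm

web: A = 14 × 190 = 2660.00, centroid at (70.00, 95.00).
flange: A = 140 × 32 = 4480.00, centroid at (70.00, 206.00).
ΣA = 7140.00 mm²
ΣAX̄ = (2660.00)(70.00) + (4480.00)(70.00) = 499800.00 mm³
ΣAȲ = (2660.00)(95.00) + (4480.00)(206.00) = 1175580.00 mm³
X̄ = 499800.00 / 7140.00 = 70.00 mm
Ȳ = 1175580.00 / 7140.00 = 164.65 mm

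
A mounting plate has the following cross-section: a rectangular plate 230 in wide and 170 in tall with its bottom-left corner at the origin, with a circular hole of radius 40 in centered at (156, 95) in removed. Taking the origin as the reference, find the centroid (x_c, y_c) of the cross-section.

x_c = 108.95 in, y_c = 83.52 in

Part | A | x̄ᵢ | ȳᵢ | A·x̄ᵢ | A·ȳᵢ
plate | 39100.00 | 115.00 | 85.00 | 4496500.00 | 3323500.00
hole | -5026.55 | 156.00 | 95.00 | -784141.53 | -477522.08
Σ | 34073.45 |  |  | 3712358.47 | 2845977.92
x_c = 3712358.47 / 34073.45 = 108.95 in
y_c = 2845977.92 / 34073.45 = 83.52 in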